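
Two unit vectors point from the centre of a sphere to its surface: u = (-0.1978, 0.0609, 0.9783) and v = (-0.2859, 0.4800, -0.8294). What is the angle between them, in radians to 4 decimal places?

u·v = -0.7256; |u| = 1.0000, |v| = 1.0000.
cos θ = (u·v)/(|u||v|) = -0.7256, so θ = 2.3828 rad.

2.3828 rad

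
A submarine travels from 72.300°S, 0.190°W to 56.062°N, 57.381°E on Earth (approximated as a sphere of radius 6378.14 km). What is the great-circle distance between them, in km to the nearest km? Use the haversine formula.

With latitudes φ₁ = -72.300°, φ₂ = 56.062° and longitude difference Δλ = 57.571°:
Haversine: a = sin²(Δφ/2) + cos φ₁ cos φ₂ sin²(Δλ/2) = 0.8103 + (0.3040)(0.5583)(0.2319) = 0.84967.
Central angle c = 2·arcsin(√a) = 2.34528 rad.
Distance = R·c = 6378.14 × 2.3453 ≈ 14958 km.

14958 km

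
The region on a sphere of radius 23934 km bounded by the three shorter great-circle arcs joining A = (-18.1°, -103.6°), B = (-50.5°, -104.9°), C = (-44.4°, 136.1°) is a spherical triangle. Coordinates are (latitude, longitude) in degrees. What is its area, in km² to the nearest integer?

178039562 km²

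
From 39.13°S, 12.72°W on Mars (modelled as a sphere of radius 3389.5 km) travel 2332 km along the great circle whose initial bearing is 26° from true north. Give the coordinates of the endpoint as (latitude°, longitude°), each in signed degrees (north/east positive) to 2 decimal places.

-2.57°, 3.46°

Angular distance δ = d/R = 2332/3389.5 = 0.68801 rad; initial bearing θ = 0.4538 rad.
sin φ₂ = sin φ₁ cos δ + cos φ₁ sin δ cos θ = (-0.6311)(0.7725) + (0.7757)(0.6350)(0.8988) = -0.0448, so φ₂ = -2.57°.
Δλ = atan2(sin θ sin δ cos φ₁, cos δ − sin φ₁ sin φ₂) = atan2(0.2159, 0.7442) = 16.179°.
λ₂ = -12.720° + 16.179° = 3.46°.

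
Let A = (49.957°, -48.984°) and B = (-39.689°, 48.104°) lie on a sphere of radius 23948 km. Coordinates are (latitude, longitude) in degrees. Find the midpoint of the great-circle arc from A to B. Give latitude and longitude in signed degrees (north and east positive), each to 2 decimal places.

Central angle δ = 2.1532 rad. Interpolating on the sphere with fraction f = 0.5:
P = [sin((1−f)δ)·A + sin(fδ)·B] / sin δ = 1.0541·A + 1.0541·B in Cartesian coordinates,
giving P = (0.9867, 0.0921, 0.1338), i.e. latitude 7.69°, longitude 5.33°.

7.69°, 5.33°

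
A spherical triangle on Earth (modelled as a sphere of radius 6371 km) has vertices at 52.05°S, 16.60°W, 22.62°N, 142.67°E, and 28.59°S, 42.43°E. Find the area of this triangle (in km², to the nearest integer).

50641519 km²

Side lengths (central angles): a = 1.9051, b = 0.8563, c = 2.5575 rad; semiperimeter s = 2.6595.
By l'Huilier's theorem, tan(E/4) = √[tan(s/2) tan((s−a)/2) tan((s−b)/2) tan((s−c)/2)], giving spherical excess E = 1.2476 rad.
Area = E·R² = 1.2476 × (6371)² ≈ 50641519 km².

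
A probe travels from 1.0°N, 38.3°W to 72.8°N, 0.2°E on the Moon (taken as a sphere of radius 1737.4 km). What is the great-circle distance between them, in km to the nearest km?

Let φ₁ = 0.0175 rad, φ₂ = 1.2706 rad, and Δλ = 0.6720 rad.
cos c = sin φ₁ sin φ₂ + cos φ₁ cos φ₂ cos Δλ = (0.0175)(0.9553) + (0.9998)(0.2957)(0.7826) = 0.24806,
so c = arccos(0.24806) = 1.32012 rad.
Distance = R·c = 1737.4 × 1.3201 ≈ 2294 km.

2294 km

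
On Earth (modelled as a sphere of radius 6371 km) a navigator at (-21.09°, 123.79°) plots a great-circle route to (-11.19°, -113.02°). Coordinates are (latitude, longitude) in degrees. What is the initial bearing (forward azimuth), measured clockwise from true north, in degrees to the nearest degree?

115°

Δλ = 123.190° = 2.1501 rad.
y = sin Δλ · cos φ₂ = (0.8369)(0.9810) = 0.8210
x = cos φ₁ sin φ₂ − sin φ₁ cos φ₂ cos Δλ = (0.9330)(-0.1941) − (-0.3598)(0.9810)(-0.5474) = -0.3743
θ = atan2(y, x) = 114.51°, so the bearing is 115°.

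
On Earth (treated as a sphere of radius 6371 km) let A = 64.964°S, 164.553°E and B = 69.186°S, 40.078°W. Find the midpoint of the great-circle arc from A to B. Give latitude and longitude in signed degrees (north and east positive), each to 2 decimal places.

The central angle between A and B is δ = 0.7810 rad.
With f = 0.5, the slerp weights are sin((1−f)δ)/sin δ = 0.5407 and sin(fδ)/sin δ = 0.5407.
Weighted sum of the unit vectors: (0.5407)·(-0.4079,0.1127,-0.9060) + (0.5407)·(0.2719,-0.2288,-0.9347) = (-0.0735, -0.0628, -0.9953).
Converting back: φ = atan2(z, √(x²+y²)) = -84.45°, λ = atan2(y, x) = -139.52°.

-84.45°, -139.52°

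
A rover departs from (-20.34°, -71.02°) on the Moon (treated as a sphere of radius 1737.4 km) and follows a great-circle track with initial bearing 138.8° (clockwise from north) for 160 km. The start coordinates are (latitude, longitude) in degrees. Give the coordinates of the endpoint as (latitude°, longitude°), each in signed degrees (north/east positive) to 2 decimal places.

-24.27°, -67.21°

Angular distance δ = d/R = 160/1737.4 = 0.09209 rad; initial bearing θ = 2.4225 rad.
sin φ₂ = sin φ₁ cos δ + cos φ₁ sin δ cos θ = (-0.3476)(0.9958) + (0.9376)(0.0920)(-0.7524) = -0.4110, so φ₂ = -24.27°.
Δλ = atan2(sin θ sin δ cos φ₁, cos δ − sin φ₁ sin φ₂) = atan2(0.0568, 0.8529) = 3.810°.
λ₂ = -71.020° + 3.810° = -67.21°.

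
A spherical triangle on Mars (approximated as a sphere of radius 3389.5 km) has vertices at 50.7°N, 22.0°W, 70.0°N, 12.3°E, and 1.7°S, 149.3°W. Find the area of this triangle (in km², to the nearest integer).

Side lengths (central angles): a = 1.9308, b = 1.9895, c = 0.4368 rad; semiperimeter s = 2.1785.
By l'Huilier's theorem, tan(E/4) = √[tan(s/2) tan((s−a)/2) tan((s−b)/2) tan((s−c)/2)], giving spherical excess E = 0.6493 rad.
Area = E·R² = 0.6493 × (3389.5)² ≈ 7459630 km².

7459630 km²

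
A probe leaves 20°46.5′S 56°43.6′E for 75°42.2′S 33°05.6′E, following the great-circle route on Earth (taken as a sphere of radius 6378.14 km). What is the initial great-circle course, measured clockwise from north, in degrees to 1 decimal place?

186.8°

With φ₁ = -0.3626, φ₂ = -1.3213, Δλ = -0.4125 rad, the forward-azimuth formula gives
θ = atan2( sin Δλ cos φ₂ , cos φ₁ sin φ₂ − sin φ₁ cos φ₂ cos Δλ ) = atan2(-0.0990, -0.8258) = -173.16°.
Adding 360° brings this into [0°, 360°): 186.8°.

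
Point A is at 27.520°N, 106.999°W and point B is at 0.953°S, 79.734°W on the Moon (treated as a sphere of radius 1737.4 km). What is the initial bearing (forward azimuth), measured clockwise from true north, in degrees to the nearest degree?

Δλ = 27.265° = 0.4759 rad.
y = sin Δλ · cos φ₂ = (0.4581)(0.9999) = 0.4580
x = cos φ₁ sin φ₂ − sin φ₁ cos φ₂ cos Δλ = (0.8868)(-0.0166) − (0.4621)(0.9999)(0.8889) = -0.4254
θ = atan2(y, x) = 132.88°, so the bearing is 133°.

133°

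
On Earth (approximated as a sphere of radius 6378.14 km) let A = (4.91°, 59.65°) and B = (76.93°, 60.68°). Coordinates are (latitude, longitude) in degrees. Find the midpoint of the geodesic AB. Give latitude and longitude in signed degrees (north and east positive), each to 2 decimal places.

40.92°, 59.84°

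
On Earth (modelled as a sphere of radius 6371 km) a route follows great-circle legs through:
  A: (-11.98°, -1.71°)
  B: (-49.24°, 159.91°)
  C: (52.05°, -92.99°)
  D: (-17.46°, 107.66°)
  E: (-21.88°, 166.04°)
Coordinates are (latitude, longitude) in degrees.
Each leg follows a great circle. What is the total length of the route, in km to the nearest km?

49921 km

Leg A→B: central angle 2.0363 rad, distance 12973.2 km.
Leg B→C: central angle 2.3679 rad, distance 15086.0 km.
Leg C→D: central angle 2.4744 rad, distance 15764.2 km.
Leg D→E: central angle 0.9571 rad, distance 6097.5 km.
Total: 12973.2 + 15086.0 + 15764.2 + 6097.5 ≈ 49921 km.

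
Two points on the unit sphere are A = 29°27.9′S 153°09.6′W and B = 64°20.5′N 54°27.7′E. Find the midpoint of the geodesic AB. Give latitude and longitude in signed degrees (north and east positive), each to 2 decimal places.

37.86°, -175.56°

The central angle between A and B is δ = 2.4613 rad.
With f = 0.5, the slerp weights are sin((1−f)δ)/sin δ = 1.4988 and sin(fδ)/sin δ = 1.4988.
Weighted sum of the unit vectors: (1.4988)·(-0.7769,-0.3931,-0.4919) + (1.4988)·(0.2517,0.3523,0.9014) = (-0.7871, -0.0611, 0.6138).
Converting back: φ = atan2(z, √(x²+y²)) = 37.86°, λ = atan2(y, x) = -175.56°.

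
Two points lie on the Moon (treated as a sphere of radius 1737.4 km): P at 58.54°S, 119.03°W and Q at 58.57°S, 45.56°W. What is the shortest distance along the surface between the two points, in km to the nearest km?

1103 km

Let φ₁ = -1.0217 rad, φ₂ = -1.0222 rad, and Δλ = 1.2823 rad.
cos c = sin φ₁ sin φ₂ + cos φ₁ cos φ₂ cos Δλ = (-0.8530)(-0.8533) + (0.5219)(0.5215)(0.2845) = 0.80528,
so c = arccos(0.80528) = 0.63465 rad.
Distance = R·c = 1737.4 × 0.6346 ≈ 1103 km.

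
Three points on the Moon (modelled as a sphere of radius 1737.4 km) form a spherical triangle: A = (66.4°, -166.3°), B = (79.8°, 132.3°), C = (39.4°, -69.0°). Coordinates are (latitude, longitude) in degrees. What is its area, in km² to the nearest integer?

598556 km²

Side lengths (central angles): a = 1.0504, b = 0.9976, c = 0.3602 rad; semiperimeter s = 1.2041.
By l'Huilier's theorem, tan(E/4) = √[tan(s/2) tan((s−a)/2) tan((s−b)/2) tan((s−c)/2)], giving spherical excess E = 0.1983 rad.
Area = E·R² = 0.1983 × (1737.4)² ≈ 598556 km².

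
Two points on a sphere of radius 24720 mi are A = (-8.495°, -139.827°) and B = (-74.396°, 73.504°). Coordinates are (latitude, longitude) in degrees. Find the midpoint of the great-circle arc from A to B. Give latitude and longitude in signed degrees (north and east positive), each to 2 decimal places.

-54.98°, -150.77°

Central angle δ = 1.6509 rad. Interpolating on the sphere with fraction f = 0.5:
P = [sin((1−f)δ)·A + sin(fδ)·B] / sin δ = 0.7372·A + 0.7372·B in Cartesian coordinates,
giving P = (-0.5008, -0.2802, -0.8189), i.e. latitude -54.98°, longitude -150.77°.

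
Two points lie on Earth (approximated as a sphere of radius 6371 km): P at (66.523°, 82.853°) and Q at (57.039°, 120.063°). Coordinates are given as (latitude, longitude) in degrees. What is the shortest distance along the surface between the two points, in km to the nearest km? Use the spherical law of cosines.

2177 km

In radians: φ₁ = 1.1610, φ₂ = 0.9955, Δλ = 37.210° = 0.6494 rad.
cos c = sin φ₁ sin φ₂ + cos φ₁ cos φ₂ cos Δλ = (0.9172)(0.8390) + (0.3984)(0.5441)(0.7964) = 0.94221,
so c = arccos(0.94221) = 0.34164 rad.
Distance = R·c = 6371 × 0.3416 ≈ 2177 km.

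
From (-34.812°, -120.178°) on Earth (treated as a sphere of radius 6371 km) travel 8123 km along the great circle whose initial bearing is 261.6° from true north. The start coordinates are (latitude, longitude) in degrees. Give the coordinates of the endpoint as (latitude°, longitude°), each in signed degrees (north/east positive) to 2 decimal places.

-16.33°, 159.39°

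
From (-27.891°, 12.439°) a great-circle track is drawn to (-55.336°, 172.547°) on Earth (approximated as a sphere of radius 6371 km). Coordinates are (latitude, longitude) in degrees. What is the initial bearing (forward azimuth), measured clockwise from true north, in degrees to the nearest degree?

169°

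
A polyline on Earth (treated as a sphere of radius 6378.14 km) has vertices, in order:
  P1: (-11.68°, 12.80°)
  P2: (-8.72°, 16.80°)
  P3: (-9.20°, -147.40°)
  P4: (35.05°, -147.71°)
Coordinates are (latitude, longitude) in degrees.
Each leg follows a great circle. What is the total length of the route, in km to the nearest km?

Leg P1→P2: central angle 0.0860 rad, distance 548.3 km.
Leg P2→P3: central angle 2.7254 rad, distance 17382.8 km.
Leg P3→P4: central angle 0.7723 rad, distance 4926.0 km.
Total: 548.3 + 17382.8 + 4926.0 ≈ 22857 km.

22857 km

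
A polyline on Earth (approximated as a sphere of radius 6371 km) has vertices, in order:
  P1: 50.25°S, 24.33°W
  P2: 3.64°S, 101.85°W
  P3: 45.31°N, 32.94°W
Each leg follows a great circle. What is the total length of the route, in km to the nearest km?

Leg P1→P2: central angle 1.3830 rad, distance 8811.0 km.
Leg P2→P3: central angle 1.3619 rad, distance 8676.4 km.
Total: 8811.0 + 8676.4 ≈ 17487 km.

17487 km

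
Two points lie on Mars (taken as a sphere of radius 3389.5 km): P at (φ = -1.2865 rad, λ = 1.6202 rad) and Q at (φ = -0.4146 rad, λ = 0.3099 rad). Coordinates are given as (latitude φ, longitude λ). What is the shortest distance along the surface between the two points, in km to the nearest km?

In radians: φ₁ = -1.2865, φ₂ = -0.4146, Δλ = -75.075° = -1.3103 rad.
Haversine: a = sin²(Δφ/2) + cos φ₁ cos φ₂ sin²(Δλ/2) = 0.1783 + (0.2805)(0.9153)(0.3712) = 0.27361.
Central angle c = 2·arcsin(√a) = 1.10092 rad.
Distance = R·c = 3389.5 × 1.1009 ≈ 3732 km.

3732 km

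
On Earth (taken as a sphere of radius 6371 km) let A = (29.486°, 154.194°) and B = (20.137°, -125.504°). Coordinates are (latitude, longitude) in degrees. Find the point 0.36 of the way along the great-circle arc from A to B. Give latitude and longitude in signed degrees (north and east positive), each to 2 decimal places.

32.10°, -175.64°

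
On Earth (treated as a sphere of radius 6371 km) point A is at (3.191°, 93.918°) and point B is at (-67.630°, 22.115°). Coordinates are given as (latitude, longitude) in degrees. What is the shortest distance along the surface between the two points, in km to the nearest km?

With latitudes φ₁ = 3.191°, φ₂ = -67.630° and longitude difference Δλ = -71.803°:
Haversine: a = sin²(Δφ/2) + cos φ₁ cos φ₂ sin²(Δλ/2) = 0.3357 + (0.9984)(0.3806)(0.3439) = 0.46640.
Central angle c = 2·arcsin(√a) = 1.50355 rad.
Distance = R·c = 6371 × 1.5036 ≈ 9579 km.

9579 km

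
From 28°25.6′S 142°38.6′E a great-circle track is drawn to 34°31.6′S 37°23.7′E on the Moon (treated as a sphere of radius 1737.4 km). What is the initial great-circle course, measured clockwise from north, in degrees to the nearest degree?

233°

Δλ = -105.248° = -1.8369 rad.
y = sin Δλ · cos φ₂ = (-0.9648)(0.8239) = -0.7949
x = cos φ₁ sin φ₂ − sin φ₁ cos φ₂ cos Δλ = (0.8794)(-0.5668) − (-0.4760)(0.8239)(-0.2630) = -0.6016
θ = atan2(y, x) = -127.12°; adding 360° gives 233°.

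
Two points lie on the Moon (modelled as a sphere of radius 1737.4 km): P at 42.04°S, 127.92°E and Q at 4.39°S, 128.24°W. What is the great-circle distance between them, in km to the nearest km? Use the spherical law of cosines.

Let φ₁ = -0.7337 rad, φ₂ = -0.0766 rad, and Δλ = 1.8123 rad.
cos c = sin φ₁ sin φ₂ + cos φ₁ cos φ₂ cos Δλ = (-0.6696)(-0.0765) + (0.7427)(0.9971)(-0.2392) = -0.12588,
so c = arccos(-0.12588) = 1.69701 rad.
Distance = R·c = 1737.4 × 1.6970 ≈ 2948 km.

2948 km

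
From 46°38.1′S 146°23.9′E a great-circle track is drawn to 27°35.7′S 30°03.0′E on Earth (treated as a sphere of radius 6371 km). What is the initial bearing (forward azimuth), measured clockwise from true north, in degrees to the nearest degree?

233°

Δλ = -116.348° = -2.0307 rad.
y = sin Δλ · cos φ₂ = (-0.8961)(0.8862) = -0.7942
x = cos φ₁ sin φ₂ − sin φ₁ cos φ₂ cos Δλ = (0.6866)(-0.4632) − (-0.7270)(0.8862)(-0.4438) = -0.6040
θ = atan2(y, x) = -127.26°; adding 360° gives 233°.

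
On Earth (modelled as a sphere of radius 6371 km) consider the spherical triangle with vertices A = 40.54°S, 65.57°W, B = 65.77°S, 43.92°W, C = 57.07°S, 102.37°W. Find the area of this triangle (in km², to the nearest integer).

Side lengths (central angles): a = 0.4904, b = 0.5026, c = 0.4894 rad; semiperimeter s = 0.7412.
By l'Huilier's theorem, tan(E/4) = √[tan(s/2) tan((s−a)/2) tan((s−b)/2) tan((s−c)/2)], giving spherical excess E = 0.1090 rad.
Area = E·R² = 0.1090 × (6371)² ≈ 4425076 km².

4425076 km²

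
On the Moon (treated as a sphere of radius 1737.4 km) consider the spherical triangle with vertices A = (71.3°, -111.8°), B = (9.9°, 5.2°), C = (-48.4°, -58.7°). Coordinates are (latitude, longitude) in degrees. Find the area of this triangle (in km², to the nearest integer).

5592930 km²

Side lengths (central angles): a = 1.4109, b = 2.1902, c = 1.5513 rad; semiperimeter s = 2.5762.
By l'Huilier's theorem, tan(E/4) = √[tan(s/2) tan((s−a)/2) tan((s−b)/2) tan((s−c)/2)], giving spherical excess E = 1.8528 rad.
Area = E·R² = 1.8528 × (1737.4)² ≈ 5592930 km².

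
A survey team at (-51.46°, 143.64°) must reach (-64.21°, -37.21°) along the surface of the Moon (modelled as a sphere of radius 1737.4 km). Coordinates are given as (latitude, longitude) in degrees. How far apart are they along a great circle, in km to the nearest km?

In radians: φ₁ = -0.8981, φ₂ = -1.1207, Δλ = 179.150° = 3.1268 rad.
cos c = sin φ₁ sin φ₂ + cos φ₁ cos φ₂ cos Δλ = (-0.7822)(-0.9004) + (0.6231)(0.4351)(-0.9999) = 0.43322,
so c = arccos(0.43322) = 1.12274 rad.
Distance = R·c = 1737.4 × 1.1227 ≈ 1951 km.

1951 km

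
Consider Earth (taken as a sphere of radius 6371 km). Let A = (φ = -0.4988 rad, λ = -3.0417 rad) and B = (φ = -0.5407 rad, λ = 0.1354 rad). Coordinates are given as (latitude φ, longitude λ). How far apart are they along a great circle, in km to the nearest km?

13389 km

With latitudes φ₁ = -28.579°, φ₂ = -30.980° and longitude difference Δλ = -177.966°:
Haversine: a = sin²(Δφ/2) + cos φ₁ cos φ₂ sin²(Δλ/2) = 0.0004 + (0.8782)(0.8573)(0.9997) = 0.75309.
Central angle c = 2·arcsin(√a) = 2.10154 rad.
Distance = R·c = 6371 × 2.1015 ≈ 13389 km.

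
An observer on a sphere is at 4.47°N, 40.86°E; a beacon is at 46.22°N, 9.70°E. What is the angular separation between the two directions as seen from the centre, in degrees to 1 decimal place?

49.7°

In radians: φ₁ = 0.0780, φ₂ = 0.8067, Δλ = -31.160° = -0.5438 rad.
Haversine: a = sin²(Δφ/2) + cos φ₁ cos φ₂ sin²(Δλ/2) = 0.1270 + (0.9970)(0.6919)(0.0721) = 0.17673.
Central angle c = 2·arcsin(√a) = 0.86776 rad.
So the angular separation is 49.7°.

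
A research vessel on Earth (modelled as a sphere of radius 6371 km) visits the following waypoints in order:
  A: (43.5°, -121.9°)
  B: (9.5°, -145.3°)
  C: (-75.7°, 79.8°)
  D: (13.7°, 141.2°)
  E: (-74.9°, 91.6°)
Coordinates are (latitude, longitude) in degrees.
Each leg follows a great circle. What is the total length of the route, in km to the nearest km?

37728 km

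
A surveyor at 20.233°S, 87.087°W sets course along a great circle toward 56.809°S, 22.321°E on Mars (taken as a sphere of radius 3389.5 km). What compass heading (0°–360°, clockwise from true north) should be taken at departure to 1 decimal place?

148.7°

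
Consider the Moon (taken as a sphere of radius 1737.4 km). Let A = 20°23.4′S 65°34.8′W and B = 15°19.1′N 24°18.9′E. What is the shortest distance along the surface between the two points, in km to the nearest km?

With latitudes φ₁ = -20.390°, φ₂ = 15.318° and longitude difference Δλ = 89.895°:
cos c = sin φ₁ sin φ₂ + cos φ₁ cos φ₂ cos Δλ = (-0.3484)(0.2642) + (0.9373)(0.9645)(0.0018) = -0.09039,
so c = arccos(-0.09039) = 1.66131 rad.
Distance = R·c = 1737.4 × 1.6613 ≈ 2886 km.

2886 km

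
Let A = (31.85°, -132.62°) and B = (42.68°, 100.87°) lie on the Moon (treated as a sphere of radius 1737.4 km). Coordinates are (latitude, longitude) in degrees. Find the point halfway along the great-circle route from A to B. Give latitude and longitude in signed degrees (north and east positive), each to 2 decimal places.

The central angle between A and B is δ = 1.5846 rad.
With f = 0.5, the slerp weights are sin((1−f)δ)/sin δ = 0.7120 and sin(fδ)/sin δ = 0.7120.
Weighted sum of the unit vectors: (0.7120)·(-0.5752,-0.6251,0.5277) + (0.7120)·(-0.1386,0.7220,0.6779) = (-0.5083, 0.0690, 0.8584).
Converting back: φ = atan2(z, √(x²+y²)) = 59.14°, λ = atan2(y, x) = 172.27°.

59.14°, 172.27°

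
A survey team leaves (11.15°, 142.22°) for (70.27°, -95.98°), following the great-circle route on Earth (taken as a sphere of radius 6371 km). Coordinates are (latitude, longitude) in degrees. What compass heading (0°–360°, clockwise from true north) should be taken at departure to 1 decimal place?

Δλ = 121.800° = 2.1258 rad.
y = sin Δλ · cos φ₂ = (0.8499)(0.3376) = 0.2869
x = cos φ₁ sin φ₂ − sin φ₁ cos φ₂ cos Δλ = (0.9811)(0.9413) − (0.1934)(0.3376)(-0.5270) = 0.9579
θ = atan2(y, x) = 16.67°, so the bearing is 16.7°.

16.7°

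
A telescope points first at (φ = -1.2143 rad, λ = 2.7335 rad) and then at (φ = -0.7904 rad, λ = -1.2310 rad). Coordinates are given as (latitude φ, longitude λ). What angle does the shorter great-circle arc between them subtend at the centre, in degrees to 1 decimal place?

With latitudes φ₁ = -69.574°, φ₂ = -45.287° and longitude difference Δλ = 132.851°:
Haversine: a = sin²(Δφ/2) + cos φ₁ cos φ₂ sin²(Δλ/2) = 0.0443 + (0.3490)(0.7036)(0.8400) = 0.25052.
Central angle c = 2·arcsin(√a) = 1.04839 rad.
So the angular separation is 60.1°.

60.1°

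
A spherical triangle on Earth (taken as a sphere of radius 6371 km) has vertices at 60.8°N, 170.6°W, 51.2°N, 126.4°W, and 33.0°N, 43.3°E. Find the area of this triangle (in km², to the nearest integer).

Side lengths (central angles): a = 1.6635, b = 1.4346, c = 0.4523 rad; semiperimeter s = 1.7752.
By l'Huilier's theorem, tan(E/4) = √[tan(s/2) tan((s−a)/2) tan((s−b)/2) tan((s−c)/2)], giving spherical excess E = 0.3823 rad.
Area = E·R² = 0.3823 × (6371)² ≈ 15517718 km².

15517718 km²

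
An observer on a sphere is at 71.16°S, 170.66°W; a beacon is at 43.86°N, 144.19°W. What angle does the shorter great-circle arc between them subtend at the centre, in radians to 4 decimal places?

2.0346 rad

With latitudes φ₁ = -71.160°, φ₂ = 43.860° and longitude difference Δλ = 26.470°:
Haversine: a = sin²(Δφ/2) + cos φ₁ cos φ₂ sin²(Δλ/2) = 0.7115 + (0.3229)(0.7210)(0.0524) = 0.72367.
Central angle c = 2·arcsin(√a) = 2.03459 rad.
So the angular separation is 2.0346 rad.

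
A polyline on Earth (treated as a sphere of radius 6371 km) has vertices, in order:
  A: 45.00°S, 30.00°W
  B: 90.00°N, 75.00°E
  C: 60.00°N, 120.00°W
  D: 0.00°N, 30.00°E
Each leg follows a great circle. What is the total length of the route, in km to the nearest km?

Leg A→B: central angle 2.3562 rad, distance 15011.3 km.
Leg B→C: central angle 0.5236 rad, distance 3335.8 km.
Leg C→D: central angle 2.0186 rad, distance 12860.7 km.
Total: 15011.3 + 3335.8 + 12860.7 ≈ 31208 km.

31208 km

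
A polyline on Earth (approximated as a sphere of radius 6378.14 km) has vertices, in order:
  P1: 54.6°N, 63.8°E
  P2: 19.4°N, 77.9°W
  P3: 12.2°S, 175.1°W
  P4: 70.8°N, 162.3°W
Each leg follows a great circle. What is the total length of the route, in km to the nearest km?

31532 km

Leg P1→P2: central angle 1.7295 rad, distance 11031.0 km.
Leg P2→P3: central angle 1.7576 rad, distance 11210.4 km.
Leg P3→P4: central angle 1.4567 rad, distance 9290.8 km.
Total: 11031.0 + 11210.4 + 9290.8 ≈ 31532 km.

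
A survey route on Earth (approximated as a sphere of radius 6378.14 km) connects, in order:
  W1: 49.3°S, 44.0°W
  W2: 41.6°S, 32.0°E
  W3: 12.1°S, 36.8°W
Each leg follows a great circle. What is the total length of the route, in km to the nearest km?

Leg W1→W2: central angle 0.9004 rad, distance 5742.7 km.
Leg W2→W3: central angle 1.1554 rad, distance 7369.1 km.
Total: 5742.7 + 7369.1 ≈ 13112 km.

13112 km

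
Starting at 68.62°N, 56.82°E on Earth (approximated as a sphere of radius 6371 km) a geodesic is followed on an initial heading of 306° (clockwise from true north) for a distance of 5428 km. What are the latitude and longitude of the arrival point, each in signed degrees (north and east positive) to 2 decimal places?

Angular distance δ = d/R = 5428/6371 = 0.85199 rad; initial bearing θ = 5.3407 rad.
sin φ₂ = sin φ₁ cos δ + cos φ₁ sin δ cos θ = (0.9312)(0.6585) + (0.3646)(0.7526)(0.5878) = 0.7744, so φ₂ = 50.75°.
Δλ = atan2(sin θ sin δ cos φ₁, cos δ − sin φ₁ sin φ₂) = atan2(-0.2220, -0.0627) = -105.763°.
λ₂ = 56.820° − 105.763° = -48.94°.

50.75°, -48.94°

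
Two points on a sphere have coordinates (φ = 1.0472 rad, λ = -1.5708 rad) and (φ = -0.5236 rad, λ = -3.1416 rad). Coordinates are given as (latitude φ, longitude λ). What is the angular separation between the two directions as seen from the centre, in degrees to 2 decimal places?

With latitudes φ₁ = 60.000°, φ₂ = -30.000° and longitude difference Δλ = -90.000°:
Haversine: a = sin²(Δφ/2) + cos φ₁ cos φ₂ sin²(Δλ/2) = 0.5000 + (0.5000)(0.8660)(0.5000) = 0.71651.
Central angle c = 2·arcsin(√a) = 2.01863 rad.
So the angular separation is 115.66°.

115.66°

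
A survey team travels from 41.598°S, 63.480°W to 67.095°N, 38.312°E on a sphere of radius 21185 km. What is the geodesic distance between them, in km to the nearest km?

48861 km

Let φ₁ = -0.7260 rad, φ₂ = 1.1710 rad, and Δλ = 1.7766 rad.
cos c = sin φ₁ sin φ₂ + cos φ₁ cos φ₂ cos Δλ = (-0.6639)(0.9212) + (0.7478)(0.3892)(-0.2044) = -0.67103,
so c = arccos(-0.67103) = 2.30640 rad.
Distance = R·c = 21185 × 2.3064 ≈ 48861 km.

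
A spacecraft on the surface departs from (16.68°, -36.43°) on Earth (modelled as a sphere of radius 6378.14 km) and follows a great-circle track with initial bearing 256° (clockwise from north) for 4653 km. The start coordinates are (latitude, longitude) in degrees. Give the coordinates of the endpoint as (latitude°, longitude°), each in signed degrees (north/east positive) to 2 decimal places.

Angular distance δ = d/R = 4653/6378.14 = 0.72952 rad; initial bearing θ = 4.4680 rad.
sin φ₂ = sin φ₁ cos δ + cos φ₁ sin δ cos θ = (0.2870)(0.7455) + (0.9579)(0.6665)(-0.2419) = 0.0595, so φ₂ = 3.41°.
Δλ = atan2(sin θ sin δ cos φ₁, cos δ − sin φ₁ sin φ₂) = atan2(-0.6195, 0.7284) = -40.381°.
λ₂ = -36.430° − 40.381° = -76.81°.

3.41°, -76.81°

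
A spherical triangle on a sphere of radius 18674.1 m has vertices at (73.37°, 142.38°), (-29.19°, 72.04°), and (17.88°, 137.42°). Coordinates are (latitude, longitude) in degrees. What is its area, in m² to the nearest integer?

Side lengths (central angles): a = 1.3731, b = 0.9697, c = 1.9641 rad; semiperimeter s = 2.1535.
By l'Huilier's theorem, tan(E/4) = √[tan(s/2) tan((s−a)/2) tan((s−b)/2) tan((s−c)/2)], giving spherical excess E = 0.8692 rad.
Area = E·R² = 0.8692 × (18674.1)² ≈ 303116538 m².

303116538 m²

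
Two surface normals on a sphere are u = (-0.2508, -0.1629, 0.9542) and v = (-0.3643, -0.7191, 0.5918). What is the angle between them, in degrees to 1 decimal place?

u·v = 0.7732; |u| = 1.0000, |v| = 1.0000.
cos θ = (u·v)/(|u||v|) = 0.7732, so θ = 39.4°.

39.4°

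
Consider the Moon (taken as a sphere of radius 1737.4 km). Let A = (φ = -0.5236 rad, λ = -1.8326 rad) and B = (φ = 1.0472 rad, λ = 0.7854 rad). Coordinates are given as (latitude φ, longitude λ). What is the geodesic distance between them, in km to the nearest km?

4364 km

Let φ₁ = -0.5236 rad, φ₂ = 1.0472 rad, and Δλ = 2.6180 rad.
cos c = sin φ₁ sin φ₂ + cos φ₁ cos φ₂ cos Δλ = (-0.5000)(0.8660) + (0.8660)(0.5000)(-0.8660) = -0.80801,
so c = arccos(-0.80801) = 2.51157 rad.
Distance = R·c = 1737.4 × 2.5116 ≈ 4364 km.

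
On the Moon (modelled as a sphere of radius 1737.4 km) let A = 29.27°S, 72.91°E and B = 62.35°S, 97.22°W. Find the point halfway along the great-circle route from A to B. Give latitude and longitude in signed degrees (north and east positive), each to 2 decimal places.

The central angle between A and B is δ = 1.5365 rad.
With f = 0.5, the slerp weights are sin((1−f)δ)/sin δ = 0.6953 and sin(fδ)/sin δ = 0.6953.
Weighted sum of the unit vectors: (0.6953)·(0.2564,0.8338,-0.4889) + (0.6953)·(-0.0583,-0.4604,-0.8858) = (0.1377, 0.2596, -0.9558).
Converting back: φ = atan2(z, √(x²+y²)) = -72.91°, λ = atan2(y, x) = 62.06°.

-72.91°, 62.06°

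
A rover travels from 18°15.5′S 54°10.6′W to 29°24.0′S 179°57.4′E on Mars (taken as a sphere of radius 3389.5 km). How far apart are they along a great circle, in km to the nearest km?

6468 km

In radians: φ₁ = -0.3187, φ₂ = -0.5131, Δλ = -125.867° = -2.1968 rad.
Haversine: a = sin²(Δφ/2) + cos φ₁ cos φ₂ sin²(Δλ/2) = 0.0094 + (0.9497)(0.8712)(0.7930) = 0.66547.
Central angle c = 2·arcsin(√a) = 1.90810 rad.
Distance = R·c = 3389.5 × 1.9081 ≈ 6468 km.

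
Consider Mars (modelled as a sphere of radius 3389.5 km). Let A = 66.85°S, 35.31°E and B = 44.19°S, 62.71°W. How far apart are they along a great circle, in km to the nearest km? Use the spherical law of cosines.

3136 km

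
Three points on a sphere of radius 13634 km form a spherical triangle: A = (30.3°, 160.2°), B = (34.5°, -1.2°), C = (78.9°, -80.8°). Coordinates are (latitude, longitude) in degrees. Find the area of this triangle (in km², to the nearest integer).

86980816 km²

Side lengths (central angles): a = 0.9466, b = 1.1434, c = 1.9699 rad; semiperimeter s = 2.0300.
By l'Huilier's theorem, tan(E/4) = √[tan(s/2) tan((s−a)/2) tan((s−b)/2) tan((s−c)/2)], giving spherical excess E = 0.4679 rad.
Area = E·R² = 0.4679 × (13634)² ≈ 86980816 km².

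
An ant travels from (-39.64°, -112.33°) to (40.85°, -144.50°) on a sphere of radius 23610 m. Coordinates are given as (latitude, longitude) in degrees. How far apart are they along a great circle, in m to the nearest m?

35295 m

With latitudes φ₁ = -39.640°, φ₂ = 40.850° and longitude difference Δλ = -32.170°:
cos c = sin φ₁ sin φ₂ + cos φ₁ cos φ₂ cos Δλ = (-0.6380)(0.6541) + (0.7701)(0.7564)(0.8465) = 0.07579,
so c = arccos(0.07579) = 1.49493 rad.
Distance = R·c = 23610 × 1.4949 ≈ 35295 m.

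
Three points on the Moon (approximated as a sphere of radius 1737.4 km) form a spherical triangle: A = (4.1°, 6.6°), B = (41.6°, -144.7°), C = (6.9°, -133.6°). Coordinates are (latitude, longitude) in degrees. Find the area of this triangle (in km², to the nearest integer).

4300469 km²

Side lengths (central angles): a = 0.6296, b = 2.4222, c = 2.2228 rad; semiperimeter s = 2.6373.
By l'Huilier's theorem, tan(E/4) = √[tan(s/2) tan((s−a)/2) tan((s−b)/2) tan((s−c)/2)], giving spherical excess E = 1.4247 rad.
Area = E·R² = 1.4247 × (1737.4)² ≈ 4300469 km².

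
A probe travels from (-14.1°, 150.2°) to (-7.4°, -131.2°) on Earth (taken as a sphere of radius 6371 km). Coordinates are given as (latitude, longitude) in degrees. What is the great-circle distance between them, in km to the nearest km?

Let φ₁ = -0.2461 rad, φ₂ = -0.1292 rad, and Δλ = 1.3718 rad.
Haversine: a = sin²(Δφ/2) + cos φ₁ cos φ₂ sin²(Δλ/2) = 0.0034 + (0.9699)(0.9917)(0.4012) = 0.38926.
Central angle c = 2·arcsin(√a) = 1.34746 rad.
Distance = R·c = 6371 × 1.3475 ≈ 8585 km.

8585 km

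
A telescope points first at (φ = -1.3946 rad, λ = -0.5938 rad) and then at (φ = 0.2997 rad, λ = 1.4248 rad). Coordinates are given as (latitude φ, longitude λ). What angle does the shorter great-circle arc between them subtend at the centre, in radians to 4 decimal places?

1.9425 rad

With latitudes φ₁ = -79.905°, φ₂ = 17.172° and longitude difference Δλ = 115.657°:
cos c = sin φ₁ sin φ₂ + cos φ₁ cos φ₂ cos Δλ = (-0.9845)(0.2952) + (0.1753)(0.9554)(-0.4330) = -0.36318,
so c = arccos(-0.36318) = 1.94247 rad.
So the angular separation is 1.9425 rad.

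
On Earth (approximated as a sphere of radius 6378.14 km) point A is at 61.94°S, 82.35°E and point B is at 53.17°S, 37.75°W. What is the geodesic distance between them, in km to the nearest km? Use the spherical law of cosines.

With latitudes φ₁ = -61.940°, φ₂ = -53.170° and longitude difference Δλ = -120.100°:
cos c = sin φ₁ sin φ₂ + cos φ₁ cos φ₂ cos Δλ = (-0.8825)(-0.8004) + (0.4704)(0.5994)(-0.5015) = 0.56492,
so c = arccos(0.56492) = 0.97046 rad.
Distance = R·c = 6378.14 × 0.9705 ≈ 6190 km.

6190 km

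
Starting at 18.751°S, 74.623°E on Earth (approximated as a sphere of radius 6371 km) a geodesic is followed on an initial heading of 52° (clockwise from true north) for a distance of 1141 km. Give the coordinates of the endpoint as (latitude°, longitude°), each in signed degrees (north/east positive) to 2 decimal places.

-12.27°, 82.88°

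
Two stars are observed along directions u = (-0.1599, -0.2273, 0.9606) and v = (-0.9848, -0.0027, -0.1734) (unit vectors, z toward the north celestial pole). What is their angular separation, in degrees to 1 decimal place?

90.5°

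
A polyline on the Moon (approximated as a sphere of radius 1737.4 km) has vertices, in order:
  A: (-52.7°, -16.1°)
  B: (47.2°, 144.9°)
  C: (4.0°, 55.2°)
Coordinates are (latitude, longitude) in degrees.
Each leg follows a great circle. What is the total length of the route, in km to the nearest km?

7687 km

Leg A→B: central angle 2.9085 rad, distance 5053.3 km.
Leg B→C: central angle 1.5160 rad, distance 2634.0 km.
Total: 5053.3 + 2634.0 ≈ 7687 km.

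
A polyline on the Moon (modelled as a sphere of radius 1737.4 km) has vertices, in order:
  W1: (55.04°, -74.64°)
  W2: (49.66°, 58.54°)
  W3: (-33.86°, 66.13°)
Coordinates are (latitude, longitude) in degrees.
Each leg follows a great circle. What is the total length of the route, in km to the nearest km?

4610 km

Leg W1→W2: central angle 1.1909 rad, distance 2069.0 km.
Leg W2→W3: central angle 1.4624 rad, distance 2540.8 km.
Total: 2069.0 + 2540.8 ≈ 4610 km.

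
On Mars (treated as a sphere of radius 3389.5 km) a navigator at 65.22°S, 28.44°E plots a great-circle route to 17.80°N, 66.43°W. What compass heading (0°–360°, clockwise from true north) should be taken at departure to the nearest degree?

273°

Δλ = -94.870° = -1.6558 rad.
y = sin Δλ · cos φ₂ = (-0.9964)(0.9521) = -0.9487
x = cos φ₁ sin φ₂ − sin φ₁ cos φ₂ cos Δλ = (0.4191)(0.3057) − (-0.9079)(0.9521)(-0.0849) = 0.0547
θ = atan2(y, x) = -86.70°; adding 360° gives 273°.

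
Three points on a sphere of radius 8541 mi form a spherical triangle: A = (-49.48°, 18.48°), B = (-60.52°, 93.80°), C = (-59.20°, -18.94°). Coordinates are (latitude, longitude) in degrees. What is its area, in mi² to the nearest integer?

11654319 mi²

Side lengths (central angles): a = 0.8628, b = 0.4099, c = 0.7336 rad; semiperimeter s = 1.0031.
By l'Huilier's theorem, tan(E/4) = √[tan(s/2) tan((s−a)/2) tan((s−b)/2) tan((s−c)/2)], giving spherical excess E = 0.1598 rad.
Area = E·R² = 0.1598 × (8541)² ≈ 11654319 mi².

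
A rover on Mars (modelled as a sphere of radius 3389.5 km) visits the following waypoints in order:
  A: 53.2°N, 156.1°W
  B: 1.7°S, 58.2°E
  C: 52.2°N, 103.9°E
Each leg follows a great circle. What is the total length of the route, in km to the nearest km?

11084 km

Leg A→B: central angle 2.1158 rad, distance 7171.4 km.
Leg B→C: central angle 1.1544 rad, distance 3913.0 km.
Total: 7171.4 + 3913.0 ≈ 11084 km.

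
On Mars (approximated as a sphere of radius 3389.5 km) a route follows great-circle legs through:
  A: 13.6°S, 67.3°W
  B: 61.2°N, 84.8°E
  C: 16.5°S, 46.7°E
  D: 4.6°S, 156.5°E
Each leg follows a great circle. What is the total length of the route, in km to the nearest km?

Leg A→B: central angle 2.2394 rad, distance 7590.4 km.
Leg B→C: central angle 1.4559 rad, distance 4934.9 km.
Leg C→D: central angle 1.8765 rad, distance 6360.4 km.
Total: 7590.4 + 4934.9 + 6360.4 ≈ 18886 km.

18886 km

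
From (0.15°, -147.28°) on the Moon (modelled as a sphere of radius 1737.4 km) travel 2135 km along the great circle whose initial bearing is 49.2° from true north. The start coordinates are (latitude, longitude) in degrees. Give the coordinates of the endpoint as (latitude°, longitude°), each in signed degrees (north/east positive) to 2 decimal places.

38.06°, -82.36°

Angular distance δ = d/R = 2135/1737.4 = 1.22885 rad; initial bearing θ = 0.8587 rad.
sin φ₂ = sin φ₁ cos δ + cos φ₁ sin δ cos θ = (0.0026)(0.3353) + (1.0000)(0.9421)(0.6534) = 0.6165, so φ₂ = 38.06°.
Δλ = atan2(sin θ sin δ cos φ₁, cos δ − sin φ₁ sin φ₂) = atan2(0.7132, 0.3337) = 64.924°.
λ₂ = -147.280° + 64.924° = -82.36°.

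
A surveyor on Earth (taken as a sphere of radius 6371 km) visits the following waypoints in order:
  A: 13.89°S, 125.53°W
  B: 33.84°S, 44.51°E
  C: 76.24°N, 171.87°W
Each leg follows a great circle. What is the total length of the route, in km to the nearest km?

29551 km

Leg A→B: central angle 2.2922 rad, distance 14603.9 km.
Leg B→C: central angle 2.3461 rad, distance 14947.2 km.
Total: 14603.9 + 14947.2 ≈ 29551 km.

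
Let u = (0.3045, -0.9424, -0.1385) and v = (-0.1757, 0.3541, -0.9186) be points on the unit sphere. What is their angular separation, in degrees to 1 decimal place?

105.1°

u·v = -0.2600; |u| = 1.0000, |v| = 1.0000.
cos θ = (u·v)/(|u||v|) = -0.2600, so θ = 105.1°.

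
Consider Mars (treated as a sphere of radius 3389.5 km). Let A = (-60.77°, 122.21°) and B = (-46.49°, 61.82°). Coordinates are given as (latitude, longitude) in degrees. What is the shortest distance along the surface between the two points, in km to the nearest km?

2187 km

With latitudes φ₁ = -60.770°, φ₂ = -46.490° and longitude difference Δλ = -60.390°:
Haversine: a = sin²(Δφ/2) + cos φ₁ cos φ₂ sin²(Δλ/2) = 0.0154 + (0.4883)(0.6885)(0.2530) = 0.10049.
Central angle c = 2·arcsin(√a) = 0.64514 rad.
Distance = R·c = 3389.5 × 0.6451 ≈ 2187 km.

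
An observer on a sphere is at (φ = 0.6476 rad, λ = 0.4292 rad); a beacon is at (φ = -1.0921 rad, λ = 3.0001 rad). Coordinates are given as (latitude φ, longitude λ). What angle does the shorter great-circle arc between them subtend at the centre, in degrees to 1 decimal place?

147.6°

With latitudes φ₁ = 37.105°, φ₂ = -62.573° and longitude difference Δλ = 147.302°:
Haversine: a = sin²(Δφ/2) + cos φ₁ cos φ₂ sin²(Δλ/2) = 0.5841 + (0.7975)(0.4606)(0.9208) = 0.92230.
Central angle c = 2·arcsin(√a) = 2.57663 rad.
So the angular separation is 147.6°.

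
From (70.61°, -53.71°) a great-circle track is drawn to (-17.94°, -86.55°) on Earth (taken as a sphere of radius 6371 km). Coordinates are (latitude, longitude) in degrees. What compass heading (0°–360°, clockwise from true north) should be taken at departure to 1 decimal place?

211.1°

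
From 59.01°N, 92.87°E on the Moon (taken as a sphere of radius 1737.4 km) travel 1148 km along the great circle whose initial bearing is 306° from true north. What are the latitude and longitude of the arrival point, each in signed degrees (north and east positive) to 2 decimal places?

59.61°, 13.96°

Angular distance δ = d/R = 1148/1737.4 = 0.66076 rad; initial bearing θ = 5.3407 rad.
sin φ₂ = sin φ₁ cos δ + cos φ₁ sin δ cos θ = (0.8573)(0.7895) + (0.5149)(0.6137)(0.5878) = 0.8626, so φ₂ = 59.61°.
Δλ = atan2(sin θ sin δ cos φ₁, cos δ − sin φ₁ sin φ₂) = atan2(-0.2556, 0.0501) = -78.915°.
λ₂ = 92.870° − 78.915° = 13.96°.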